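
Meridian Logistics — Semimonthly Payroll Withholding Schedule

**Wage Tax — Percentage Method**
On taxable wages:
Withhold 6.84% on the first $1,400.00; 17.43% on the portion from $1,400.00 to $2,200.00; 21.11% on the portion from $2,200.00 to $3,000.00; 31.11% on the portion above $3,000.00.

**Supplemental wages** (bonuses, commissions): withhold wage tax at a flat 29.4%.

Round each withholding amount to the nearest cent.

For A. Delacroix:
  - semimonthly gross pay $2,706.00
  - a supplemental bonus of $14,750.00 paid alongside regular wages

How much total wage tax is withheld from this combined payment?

Wage Tax: taxable = $2,706.00
  $235.20 + 21.11% × ($2,706.00 − $2,200.00) = $235.20 + 21.11% × $506.00 = $342.02
Supplemental (29.4% flat on bonus): 29.4% × $14,750.00 = $4,336.50
Total wage tax: $342.02 + $4,336.50 = $4,678.52

$4,678.52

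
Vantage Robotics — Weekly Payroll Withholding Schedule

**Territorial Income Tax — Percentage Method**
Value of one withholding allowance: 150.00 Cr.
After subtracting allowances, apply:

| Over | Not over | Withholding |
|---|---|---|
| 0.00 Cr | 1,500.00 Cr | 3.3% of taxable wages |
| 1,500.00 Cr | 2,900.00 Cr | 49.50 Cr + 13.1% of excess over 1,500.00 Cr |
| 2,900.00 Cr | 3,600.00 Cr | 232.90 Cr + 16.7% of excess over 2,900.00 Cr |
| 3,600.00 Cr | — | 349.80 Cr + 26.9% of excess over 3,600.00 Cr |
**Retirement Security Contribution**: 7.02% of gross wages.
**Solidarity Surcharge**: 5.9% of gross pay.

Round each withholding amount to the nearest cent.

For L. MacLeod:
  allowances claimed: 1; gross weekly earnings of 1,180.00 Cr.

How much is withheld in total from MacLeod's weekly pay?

Territorial Income Tax: taxable = 1,180.00 Cr − 1×150.00 Cr = 1,030.00 Cr
  3.3% × 1,030.00 Cr = 33.99 Cr
Retirement Security Contribution: 7.02% × 1,180.00 Cr = 82.84 Cr
Solidarity Surcharge: 5.9% × 1,180.00 Cr = 69.62 Cr
Total: 33.99 Cr + 82.84 Cr + 69.62 Cr = 186.45 Cr

186.45 Cr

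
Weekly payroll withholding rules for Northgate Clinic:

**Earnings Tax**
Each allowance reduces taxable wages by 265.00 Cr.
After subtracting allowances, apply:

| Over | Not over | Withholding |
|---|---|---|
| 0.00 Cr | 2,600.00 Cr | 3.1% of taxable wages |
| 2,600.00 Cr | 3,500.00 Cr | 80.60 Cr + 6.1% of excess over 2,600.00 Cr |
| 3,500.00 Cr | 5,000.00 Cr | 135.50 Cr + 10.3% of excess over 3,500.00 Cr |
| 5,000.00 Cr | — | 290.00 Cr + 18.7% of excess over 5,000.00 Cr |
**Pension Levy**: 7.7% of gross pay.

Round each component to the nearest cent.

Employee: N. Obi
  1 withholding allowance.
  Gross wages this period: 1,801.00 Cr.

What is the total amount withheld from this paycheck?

Earnings Tax: taxable = 1,801.00 Cr − 1×265.00 Cr = 1,536.00 Cr
  3.1% × 1,536.00 Cr = 47.62 Cr
Pension Levy: 7.7% × 1,801.00 Cr = 138.68 Cr
Total: 47.62 Cr + 138.68 Cr = 186.30 Cr

186.30 Cr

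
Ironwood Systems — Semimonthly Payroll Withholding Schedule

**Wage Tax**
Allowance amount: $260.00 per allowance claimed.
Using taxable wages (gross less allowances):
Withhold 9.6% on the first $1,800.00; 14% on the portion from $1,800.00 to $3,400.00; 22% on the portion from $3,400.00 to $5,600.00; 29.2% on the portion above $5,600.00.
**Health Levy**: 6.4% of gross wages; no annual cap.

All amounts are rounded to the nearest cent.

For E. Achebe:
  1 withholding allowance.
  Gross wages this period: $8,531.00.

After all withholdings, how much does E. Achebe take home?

Wage Tax: taxable = $8,531.00 − 1×$260.00 = $8,271.00
  $880.80 + 29.2% × ($8,271.00 − $5,600.00) = $880.80 + 29.2% × $2,671.00 = $1,660.73
Health Levy: 6.4% × $8,531.00 = $545.98
Total withheld: $1,660.73 + $545.98 = $2,206.71
Net pay: $8,531.00 − $2,206.71 = $6,324.29

$6,324.29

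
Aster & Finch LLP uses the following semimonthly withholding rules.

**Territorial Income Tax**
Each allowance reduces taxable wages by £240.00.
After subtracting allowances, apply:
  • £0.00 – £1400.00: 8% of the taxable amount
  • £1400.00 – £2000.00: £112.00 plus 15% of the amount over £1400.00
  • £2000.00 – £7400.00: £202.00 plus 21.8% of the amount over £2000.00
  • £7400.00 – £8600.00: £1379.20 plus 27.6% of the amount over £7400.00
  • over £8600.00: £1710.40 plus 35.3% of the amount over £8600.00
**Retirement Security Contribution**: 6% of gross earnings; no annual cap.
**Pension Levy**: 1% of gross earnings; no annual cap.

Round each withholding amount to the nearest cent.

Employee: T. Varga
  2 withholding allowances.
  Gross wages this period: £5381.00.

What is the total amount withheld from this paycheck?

£1211.09

Territorial Income Tax: taxable = £5381.00 − 2×£240.00 = £4901.00
  £202.00 + 21.8% × (£4901.00 − £2000.00) = £202.00 + 21.8% × £2901.00 = £834.42
Retirement Security Contribution: 6% × £5381.00 = £322.86
Pension Levy: 1% × £5381.00 = £53.81
Total: £834.42 + £322.86 + £53.81 = £1211.09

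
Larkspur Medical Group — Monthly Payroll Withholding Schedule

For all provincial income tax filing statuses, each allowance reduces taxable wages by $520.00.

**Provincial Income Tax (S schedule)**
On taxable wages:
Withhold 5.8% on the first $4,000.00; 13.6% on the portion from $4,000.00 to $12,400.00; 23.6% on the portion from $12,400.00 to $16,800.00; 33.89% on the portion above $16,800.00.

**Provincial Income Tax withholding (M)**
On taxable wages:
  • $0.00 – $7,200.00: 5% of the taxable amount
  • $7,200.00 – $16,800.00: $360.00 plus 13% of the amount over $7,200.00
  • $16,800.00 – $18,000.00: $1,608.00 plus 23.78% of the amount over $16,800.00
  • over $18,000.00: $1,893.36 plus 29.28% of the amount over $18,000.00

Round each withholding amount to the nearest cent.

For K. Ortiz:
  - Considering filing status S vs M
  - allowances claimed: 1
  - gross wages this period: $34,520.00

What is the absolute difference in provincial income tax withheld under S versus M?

$1,663.72

Provincial Income Tax (S): taxable = $34,520.00 − 1×$520.00 = $34,000.00
  $2,412.80 + 33.89% × ($34,000.00 − $16,800.00) = $2,412.80 + 33.89% × $17,200.00 = $8,241.88
Provincial Income Tax (M): taxable = $34,520.00 − 1×$520.00 = $34,000.00
  $1,893.36 + 29.28% × ($34,000.00 − $18,000.00) = $1,893.36 + 29.28% × $16,000.00 = $6,578.16
Difference: |$8,241.88 − $6,578.16| = $1,663.72 (higher under S)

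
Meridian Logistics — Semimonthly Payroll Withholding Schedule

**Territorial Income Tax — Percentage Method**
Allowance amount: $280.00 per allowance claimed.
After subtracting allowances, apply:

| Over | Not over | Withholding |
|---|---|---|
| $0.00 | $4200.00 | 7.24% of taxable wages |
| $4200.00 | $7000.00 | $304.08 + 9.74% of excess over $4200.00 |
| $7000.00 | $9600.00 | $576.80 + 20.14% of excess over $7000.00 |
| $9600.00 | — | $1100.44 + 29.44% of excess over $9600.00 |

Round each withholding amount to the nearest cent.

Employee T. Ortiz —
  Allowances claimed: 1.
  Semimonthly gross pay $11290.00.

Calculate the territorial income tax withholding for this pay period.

Territorial Income Tax: taxable = $11290.00 − 1×$280.00 = $11010.00
  $1100.44 + 29.44% × ($11010.00 − $9600.00) = $1100.44 + 29.44% × $1410.00 = $1515.54

$1515.54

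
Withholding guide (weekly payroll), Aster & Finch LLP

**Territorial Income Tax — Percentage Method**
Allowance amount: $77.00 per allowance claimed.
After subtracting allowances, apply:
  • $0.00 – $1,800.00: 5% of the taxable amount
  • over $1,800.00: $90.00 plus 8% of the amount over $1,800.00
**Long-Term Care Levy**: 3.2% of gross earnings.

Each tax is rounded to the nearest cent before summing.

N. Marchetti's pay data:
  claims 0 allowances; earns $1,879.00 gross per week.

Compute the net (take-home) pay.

Territorial Income Tax: taxable = $1,879.00
  $90.00 + 8% × ($1,879.00 − $1,800.00) = $90.00 + 8% × $79.00 = $96.32
Long-Term Care Levy: 3.2% × $1,879.00 = $60.13
Total withheld: $96.32 + $60.13 = $156.45
Net pay: $1,879.00 − $156.45 = $1,722.55

$1,722.55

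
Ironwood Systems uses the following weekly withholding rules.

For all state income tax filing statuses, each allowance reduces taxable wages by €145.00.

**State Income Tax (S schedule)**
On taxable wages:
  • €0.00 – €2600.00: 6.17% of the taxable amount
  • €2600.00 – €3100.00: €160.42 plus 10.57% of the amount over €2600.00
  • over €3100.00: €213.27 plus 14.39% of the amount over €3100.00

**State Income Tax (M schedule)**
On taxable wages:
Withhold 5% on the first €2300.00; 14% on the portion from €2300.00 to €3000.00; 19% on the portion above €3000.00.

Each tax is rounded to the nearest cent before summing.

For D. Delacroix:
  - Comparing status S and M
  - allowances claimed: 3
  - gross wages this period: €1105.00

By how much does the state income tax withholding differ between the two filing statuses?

€7.84

State Income Tax (S): taxable = €1105.00 − 3×€145.00 = €670.00
  6.17% × €670.00 = €41.34
State Income Tax (M): taxable = €1105.00 − 3×€145.00 = €670.00
  5% × €670.00 = €33.50
Difference: |€41.34 − €33.50| = €7.84 (higher under S)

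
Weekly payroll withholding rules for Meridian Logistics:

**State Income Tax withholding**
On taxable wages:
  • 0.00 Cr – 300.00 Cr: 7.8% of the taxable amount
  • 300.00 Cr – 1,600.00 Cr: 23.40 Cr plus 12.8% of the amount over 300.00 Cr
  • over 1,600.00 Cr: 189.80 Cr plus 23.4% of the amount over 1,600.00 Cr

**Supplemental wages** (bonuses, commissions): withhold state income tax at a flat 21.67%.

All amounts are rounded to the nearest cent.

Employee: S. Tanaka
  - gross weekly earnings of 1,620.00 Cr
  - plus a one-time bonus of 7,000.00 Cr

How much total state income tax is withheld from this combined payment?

State Income Tax: taxable = 1,620.00 Cr
  189.80 Cr + 23.4% × (1,620.00 Cr − 1,600.00 Cr) = 189.80 Cr + 23.4% × 20.00 Cr = 194.48 Cr
Supplemental (21.67% flat on bonus): 21.67% × 7,000.00 Cr = 1,516.90 Cr
Total state income tax: 194.48 Cr + 1,516.90 Cr = 1,711.38 Cr

1,711.38 Cr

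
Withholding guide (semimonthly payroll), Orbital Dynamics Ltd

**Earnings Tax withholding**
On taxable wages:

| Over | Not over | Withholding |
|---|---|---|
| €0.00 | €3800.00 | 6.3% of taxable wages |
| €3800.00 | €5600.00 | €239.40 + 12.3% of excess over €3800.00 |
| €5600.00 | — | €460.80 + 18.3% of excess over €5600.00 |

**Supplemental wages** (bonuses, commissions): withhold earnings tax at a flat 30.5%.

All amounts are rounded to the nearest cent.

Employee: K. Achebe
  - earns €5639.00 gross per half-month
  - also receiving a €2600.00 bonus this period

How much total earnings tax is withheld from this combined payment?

€1260.94

Earnings Tax: taxable = €5639.00
  €460.80 + 18.3% × (€5639.00 − €5600.00) = €460.80 + 18.3% × €39.00 = €467.94
Supplemental (30.5% flat on bonus): 30.5% × €2600.00 = €793.00
Total earnings tax: €467.94 + €793.00 = €1260.94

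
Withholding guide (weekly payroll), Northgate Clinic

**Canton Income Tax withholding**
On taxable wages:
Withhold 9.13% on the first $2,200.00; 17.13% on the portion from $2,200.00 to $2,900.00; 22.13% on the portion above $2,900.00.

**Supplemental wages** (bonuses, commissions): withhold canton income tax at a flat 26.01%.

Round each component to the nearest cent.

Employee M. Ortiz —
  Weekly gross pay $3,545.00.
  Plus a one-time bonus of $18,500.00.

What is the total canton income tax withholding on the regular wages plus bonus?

Canton Income Tax: taxable = $3,545.00
  $320.77 + 22.13% × ($3,545.00 − $2,900.00) = $320.77 + 22.13% × $645.00 = $463.51
Supplemental (26.01% flat on bonus): 26.01% × $18,500.00 = $4,811.85
Total canton income tax: $463.51 + $4,811.85 = $5,275.36

$5,275.36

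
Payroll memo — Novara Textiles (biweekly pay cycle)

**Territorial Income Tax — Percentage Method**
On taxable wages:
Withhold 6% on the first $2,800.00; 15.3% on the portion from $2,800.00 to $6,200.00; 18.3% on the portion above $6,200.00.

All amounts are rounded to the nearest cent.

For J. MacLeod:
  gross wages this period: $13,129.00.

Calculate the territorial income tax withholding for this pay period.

$1,956.21

Territorial Income Tax: taxable = $13,129.00
  $688.20 + 18.3% × ($13,129.00 − $6,200.00) = $688.20 + 18.3% × $6,929.00 = $1,956.21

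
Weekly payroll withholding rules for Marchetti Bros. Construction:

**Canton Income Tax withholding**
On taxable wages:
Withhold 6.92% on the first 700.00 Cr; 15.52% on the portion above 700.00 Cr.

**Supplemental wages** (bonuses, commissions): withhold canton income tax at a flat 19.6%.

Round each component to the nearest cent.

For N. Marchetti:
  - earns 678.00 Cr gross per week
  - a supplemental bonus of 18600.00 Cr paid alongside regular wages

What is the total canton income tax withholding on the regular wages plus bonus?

3692.52 Cr

Canton Income Tax: taxable = 678.00 Cr
  6.92% × 678.00 Cr = 46.92 Cr
Supplemental (19.6% flat on bonus): 19.6% × 18600.00 Cr = 3645.60 Cr
Total canton income tax: 46.92 Cr + 3645.60 Cr = 3692.52 Cr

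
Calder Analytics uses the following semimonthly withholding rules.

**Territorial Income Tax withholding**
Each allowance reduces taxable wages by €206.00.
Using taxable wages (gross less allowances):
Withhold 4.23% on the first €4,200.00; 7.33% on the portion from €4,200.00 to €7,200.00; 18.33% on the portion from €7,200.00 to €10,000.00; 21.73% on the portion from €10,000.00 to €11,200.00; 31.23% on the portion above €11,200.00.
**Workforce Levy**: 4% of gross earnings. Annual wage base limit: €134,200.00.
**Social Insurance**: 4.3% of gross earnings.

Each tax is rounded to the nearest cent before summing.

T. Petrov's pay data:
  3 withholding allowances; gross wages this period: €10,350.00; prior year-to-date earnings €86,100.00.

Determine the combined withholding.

Territorial Income Tax: taxable = €10,350.00 − 3×€206.00 = €9,732.00
  €397.56 + 18.33% × (€9,732.00 − €7,200.00) = €397.56 + 18.33% × €2,532.00 = €861.68
Workforce Levy: 4% × €10,350.00 = €414.00
Social Insurance: 4.3% × €10,350.00 = €445.05
Total: €861.68 + €414.00 + €445.05 = €1,720.73

€1,720.73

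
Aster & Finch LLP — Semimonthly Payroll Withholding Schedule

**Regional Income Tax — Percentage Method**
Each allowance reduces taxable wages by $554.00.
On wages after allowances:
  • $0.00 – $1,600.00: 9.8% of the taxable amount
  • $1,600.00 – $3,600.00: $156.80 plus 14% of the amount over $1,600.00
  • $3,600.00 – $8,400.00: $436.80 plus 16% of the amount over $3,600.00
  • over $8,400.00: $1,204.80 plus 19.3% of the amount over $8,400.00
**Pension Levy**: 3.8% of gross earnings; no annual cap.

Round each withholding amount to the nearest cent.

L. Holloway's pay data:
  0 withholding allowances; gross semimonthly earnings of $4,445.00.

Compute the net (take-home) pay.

$3,704.09

Regional Income Tax: taxable = $4,445.00
  $436.80 + 16% × ($4,445.00 − $3,600.00) = $436.80 + 16% × $845.00 = $572.00
Pension Levy: 3.8% × $4,445.00 = $168.91
Total withheld: $572.00 + $168.91 = $740.91
Net pay: $4,445.00 − $740.91 = $3,704.09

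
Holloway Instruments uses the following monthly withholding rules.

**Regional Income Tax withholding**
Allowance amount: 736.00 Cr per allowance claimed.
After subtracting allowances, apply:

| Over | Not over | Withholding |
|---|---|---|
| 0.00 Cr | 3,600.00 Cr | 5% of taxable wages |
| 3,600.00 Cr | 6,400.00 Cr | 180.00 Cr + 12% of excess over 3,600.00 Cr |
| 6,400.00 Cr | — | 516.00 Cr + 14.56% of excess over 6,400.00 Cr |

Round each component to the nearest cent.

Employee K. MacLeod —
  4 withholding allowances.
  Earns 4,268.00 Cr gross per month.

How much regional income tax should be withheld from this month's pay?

Regional Income Tax: taxable = 4,268.00 Cr − 4×736.00 Cr = 1,324.00 Cr
  5% × 1,324.00 Cr = 66.20 Cr

66.20 Cr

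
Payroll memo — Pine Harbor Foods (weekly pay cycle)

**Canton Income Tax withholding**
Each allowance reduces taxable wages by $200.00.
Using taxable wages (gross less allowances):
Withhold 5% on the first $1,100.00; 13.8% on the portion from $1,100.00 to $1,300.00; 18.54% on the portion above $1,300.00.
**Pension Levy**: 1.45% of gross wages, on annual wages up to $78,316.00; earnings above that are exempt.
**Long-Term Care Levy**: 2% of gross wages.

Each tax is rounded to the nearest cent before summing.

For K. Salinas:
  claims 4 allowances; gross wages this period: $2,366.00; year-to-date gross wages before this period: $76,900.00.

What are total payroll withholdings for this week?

Canton Income Tax: taxable = $2,366.00 − 4×$200.00 = $1,566.00
  $82.60 + 18.54% × ($1,566.00 − $1,300.00) = $82.60 + 18.54% × $266.00 = $131.92
Pension Levy: cap $78,316.00 − YTD $76,900.00 = $1,416.00 subject; 1.45% × $1,416.00 = $20.53
Long-Term Care Levy: 2% × $2,366.00 = $47.32
Total: $131.92 + $20.53 + $47.32 = $199.77

$199.77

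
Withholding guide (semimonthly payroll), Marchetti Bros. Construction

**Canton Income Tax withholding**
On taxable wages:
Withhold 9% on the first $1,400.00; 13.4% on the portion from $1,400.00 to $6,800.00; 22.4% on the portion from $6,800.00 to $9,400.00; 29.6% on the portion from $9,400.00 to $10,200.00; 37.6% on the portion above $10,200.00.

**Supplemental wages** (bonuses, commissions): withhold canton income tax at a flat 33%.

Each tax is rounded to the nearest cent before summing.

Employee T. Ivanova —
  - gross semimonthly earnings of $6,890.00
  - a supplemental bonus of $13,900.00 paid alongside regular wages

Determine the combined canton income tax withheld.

$5,456.76

Canton Income Tax: taxable = $6,890.00
  $849.60 + 22.4% × ($6,890.00 − $6,800.00) = $849.60 + 22.4% × $90.00 = $869.76
Supplemental (33% flat on bonus): 33% × $13,900.00 = $4,587.00
Total canton income tax: $869.76 + $4,587.00 = $5,456.76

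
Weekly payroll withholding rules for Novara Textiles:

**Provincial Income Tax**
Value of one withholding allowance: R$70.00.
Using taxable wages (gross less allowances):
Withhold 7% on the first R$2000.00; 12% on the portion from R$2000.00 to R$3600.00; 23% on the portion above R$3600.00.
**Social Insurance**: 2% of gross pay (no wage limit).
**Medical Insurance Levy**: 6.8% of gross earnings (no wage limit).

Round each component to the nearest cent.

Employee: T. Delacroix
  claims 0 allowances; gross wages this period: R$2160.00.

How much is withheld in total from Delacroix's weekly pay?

Provincial Income Tax: taxable = R$2160.00
  R$140.00 + 12% × (R$2160.00 − R$2000.00) = R$140.00 + 12% × R$160.00 = R$159.20
Social Insurance: 2% × R$2160.00 = R$43.20
Medical Insurance Levy: 6.8% × R$2160.00 = R$146.88
Total: R$159.20 + R$43.20 + R$146.88 = R$349.28

R$349.28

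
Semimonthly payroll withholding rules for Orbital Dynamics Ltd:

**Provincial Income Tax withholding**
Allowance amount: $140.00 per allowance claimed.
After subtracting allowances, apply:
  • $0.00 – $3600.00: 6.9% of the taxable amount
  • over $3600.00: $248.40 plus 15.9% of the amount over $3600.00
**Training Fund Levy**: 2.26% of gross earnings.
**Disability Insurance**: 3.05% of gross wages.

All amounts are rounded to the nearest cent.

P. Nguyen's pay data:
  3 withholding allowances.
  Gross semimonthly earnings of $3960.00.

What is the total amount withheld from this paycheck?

$454.54

Provincial Income Tax: taxable = $3960.00 − 3×$140.00 = $3540.00
  6.9% × $3540.00 = $244.26
Training Fund Levy: 2.26% × $3960.00 = $89.50
Disability Insurance: 3.05% × $3960.00 = $120.78
Total: $244.26 + $89.50 + $120.78 = $454.54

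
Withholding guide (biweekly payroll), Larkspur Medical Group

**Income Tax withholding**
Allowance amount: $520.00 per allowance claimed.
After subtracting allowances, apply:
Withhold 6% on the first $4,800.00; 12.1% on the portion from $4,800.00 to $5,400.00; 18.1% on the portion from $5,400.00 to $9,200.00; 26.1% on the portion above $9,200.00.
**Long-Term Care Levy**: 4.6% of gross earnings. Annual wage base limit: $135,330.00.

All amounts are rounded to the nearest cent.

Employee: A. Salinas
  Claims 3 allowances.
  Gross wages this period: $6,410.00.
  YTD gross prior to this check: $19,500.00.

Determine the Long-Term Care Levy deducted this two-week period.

$294.86

Long-Term Care Levy: 4.6% × $6,410.00 = $294.86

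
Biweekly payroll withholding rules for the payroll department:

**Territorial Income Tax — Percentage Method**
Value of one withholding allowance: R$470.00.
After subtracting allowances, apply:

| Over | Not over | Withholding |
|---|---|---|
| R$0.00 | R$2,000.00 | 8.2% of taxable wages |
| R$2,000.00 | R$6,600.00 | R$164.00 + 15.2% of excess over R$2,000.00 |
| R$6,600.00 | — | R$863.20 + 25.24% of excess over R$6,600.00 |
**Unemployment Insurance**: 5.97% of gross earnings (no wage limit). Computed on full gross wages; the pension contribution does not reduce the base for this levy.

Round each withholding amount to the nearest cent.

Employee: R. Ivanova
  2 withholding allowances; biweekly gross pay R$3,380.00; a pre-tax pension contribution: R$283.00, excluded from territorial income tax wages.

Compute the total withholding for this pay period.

Territorial Income Tax: taxable = R$3,380.00 − R$283.00 − 2×R$470.00 = R$2,157.00
  R$164.00 + 15.2% × (R$2,157.00 − R$2,000.00) = R$164.00 + 15.2% × R$157.00 = R$187.86
Unemployment Insurance: 5.97% × R$3,380.00 = R$201.79
Total: R$187.86 + R$201.79 = R$389.65

R$389.65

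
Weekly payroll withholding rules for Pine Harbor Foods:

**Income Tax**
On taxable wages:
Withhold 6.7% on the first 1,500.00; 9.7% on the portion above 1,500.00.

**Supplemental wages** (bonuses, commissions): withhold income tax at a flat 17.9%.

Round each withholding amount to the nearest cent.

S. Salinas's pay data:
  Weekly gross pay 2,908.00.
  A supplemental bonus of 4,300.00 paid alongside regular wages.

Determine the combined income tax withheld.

Income Tax: taxable = 2,908.00
  100.50 + 9.7% × (2,908.00 − 1,500.00) = 100.50 + 9.7% × 1,408.00 = 237.08
Supplemental (17.9% flat on bonus): 17.9% × 4,300.00 = 769.70
Total income tax: 237.08 + 769.70 = 1,006.78

1,006.78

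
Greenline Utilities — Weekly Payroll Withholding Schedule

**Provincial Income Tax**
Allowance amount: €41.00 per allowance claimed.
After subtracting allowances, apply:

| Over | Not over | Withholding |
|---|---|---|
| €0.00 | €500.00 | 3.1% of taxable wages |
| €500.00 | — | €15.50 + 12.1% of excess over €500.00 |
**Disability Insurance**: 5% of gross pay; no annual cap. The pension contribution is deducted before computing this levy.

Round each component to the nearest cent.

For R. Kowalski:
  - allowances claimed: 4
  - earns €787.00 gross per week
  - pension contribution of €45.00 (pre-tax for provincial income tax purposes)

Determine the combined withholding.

€62.04

Provincial Income Tax: taxable = €787.00 − €45.00 − 4×€41.00 = €578.00
  €15.50 + 12.1% × (€578.00 − €500.00) = €15.50 + 12.1% × €78.00 = €24.94
Disability Insurance: 5% × €742.00 = €37.10
Total: €24.94 + €37.10 = €62.04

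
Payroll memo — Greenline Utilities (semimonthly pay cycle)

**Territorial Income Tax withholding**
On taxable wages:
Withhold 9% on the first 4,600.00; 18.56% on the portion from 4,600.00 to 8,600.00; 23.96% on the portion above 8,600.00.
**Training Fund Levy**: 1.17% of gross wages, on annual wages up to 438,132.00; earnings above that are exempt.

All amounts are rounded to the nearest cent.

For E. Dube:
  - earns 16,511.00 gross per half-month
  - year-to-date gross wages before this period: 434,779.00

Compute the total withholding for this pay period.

Territorial Income Tax: taxable = 16,511.00
  1,156.40 + 23.96% × (16,511.00 − 8,600.00) = 1,156.40 + 23.96% × 7,911.00 = 3,051.88
Training Fund Levy: cap 438,132.00 − YTD 434,779.00 = 3,353.00 subject; 1.17% × 3,353.00 = 39.23
Total: 3,051.88 + 39.23 = 3,091.11

3,091.11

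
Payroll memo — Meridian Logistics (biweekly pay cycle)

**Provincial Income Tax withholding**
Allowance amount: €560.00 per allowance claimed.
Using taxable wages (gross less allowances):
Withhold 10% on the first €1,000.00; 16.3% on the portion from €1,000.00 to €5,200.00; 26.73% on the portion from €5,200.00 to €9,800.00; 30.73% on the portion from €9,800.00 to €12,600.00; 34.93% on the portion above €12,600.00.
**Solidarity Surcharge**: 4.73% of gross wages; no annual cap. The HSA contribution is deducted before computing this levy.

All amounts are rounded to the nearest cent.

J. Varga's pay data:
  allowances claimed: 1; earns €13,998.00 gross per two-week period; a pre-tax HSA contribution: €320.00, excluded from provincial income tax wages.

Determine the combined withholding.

€3,702.53

Provincial Income Tax: taxable = €13,998.00 − €320.00 − 1×€560.00 = €13,118.00
  €2,874.62 + 34.93% × (€13,118.00 − €12,600.00) = €2,874.62 + 34.93% × €518.00 = €3,055.56
Solidarity Surcharge: 4.73% × €13,678.00 = €646.97
Total: €3,055.56 + €646.97 = €3,702.53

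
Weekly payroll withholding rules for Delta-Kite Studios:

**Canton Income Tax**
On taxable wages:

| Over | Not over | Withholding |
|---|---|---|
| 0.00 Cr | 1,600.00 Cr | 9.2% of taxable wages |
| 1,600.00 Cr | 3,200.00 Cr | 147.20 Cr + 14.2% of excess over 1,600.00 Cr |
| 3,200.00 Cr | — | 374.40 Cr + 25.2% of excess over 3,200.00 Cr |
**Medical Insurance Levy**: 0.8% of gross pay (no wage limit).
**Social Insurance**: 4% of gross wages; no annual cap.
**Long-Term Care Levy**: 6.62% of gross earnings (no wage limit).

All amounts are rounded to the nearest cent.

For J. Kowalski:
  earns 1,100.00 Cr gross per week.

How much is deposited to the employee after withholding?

873.18 Cr

Canton Income Tax: taxable = 1,100.00 Cr
  9.2% × 1,100.00 Cr = 101.20 Cr
Medical Insurance Levy: 0.8% × 1,100.00 Cr = 8.80 Cr
Social Insurance: 4% × 1,100.00 Cr = 44.00 Cr
Long-Term Care Levy: 6.62% × 1,100.00 Cr = 72.82 Cr
Total withheld: 101.20 Cr + 8.80 Cr + 44.00 Cr + 72.82 Cr = 226.82 Cr
Net pay: 1,100.00 Cr − 226.82 Cr = 873.18 Cr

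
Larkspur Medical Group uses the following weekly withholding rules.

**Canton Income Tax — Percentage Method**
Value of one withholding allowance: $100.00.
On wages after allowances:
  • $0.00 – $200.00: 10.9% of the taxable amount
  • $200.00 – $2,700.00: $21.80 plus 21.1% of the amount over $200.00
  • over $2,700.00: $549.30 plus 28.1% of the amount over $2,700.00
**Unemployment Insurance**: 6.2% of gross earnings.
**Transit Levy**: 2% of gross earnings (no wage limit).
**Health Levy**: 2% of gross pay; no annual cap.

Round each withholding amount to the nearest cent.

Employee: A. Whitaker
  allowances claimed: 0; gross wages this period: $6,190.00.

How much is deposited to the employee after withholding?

Canton Income Tax: taxable = $6,190.00
  $549.30 + 28.1% × ($6,190.00 − $2,700.00) = $549.30 + 28.1% × $3,490.00 = $1,529.99
Unemployment Insurance: 6.2% × $6,190.00 = $383.78
Transit Levy: 2% × $6,190.00 = $123.80
Health Levy: 2% × $6,190.00 = $123.80
Total withheld: $1,529.99 + $383.78 + $123.80 + $123.80 = $2,161.37
Net pay: $6,190.00 − $2,161.37 = $4,028.63

$4,028.63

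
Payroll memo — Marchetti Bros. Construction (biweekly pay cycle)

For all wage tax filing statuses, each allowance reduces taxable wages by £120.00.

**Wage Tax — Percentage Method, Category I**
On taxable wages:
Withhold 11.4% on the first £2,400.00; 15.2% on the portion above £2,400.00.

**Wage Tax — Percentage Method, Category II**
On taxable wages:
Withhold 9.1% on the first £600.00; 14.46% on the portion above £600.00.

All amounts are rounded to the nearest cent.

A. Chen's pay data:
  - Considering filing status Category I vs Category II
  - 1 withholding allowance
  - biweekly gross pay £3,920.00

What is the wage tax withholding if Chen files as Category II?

£517.32

Wage Tax (Category II): taxable = £3,920.00 − 1×£120.00 = £3,800.00
  £54.60 + 14.46% × (£3,800.00 − £600.00) = £54.60 + 14.46% × £3,200.00 = £517.32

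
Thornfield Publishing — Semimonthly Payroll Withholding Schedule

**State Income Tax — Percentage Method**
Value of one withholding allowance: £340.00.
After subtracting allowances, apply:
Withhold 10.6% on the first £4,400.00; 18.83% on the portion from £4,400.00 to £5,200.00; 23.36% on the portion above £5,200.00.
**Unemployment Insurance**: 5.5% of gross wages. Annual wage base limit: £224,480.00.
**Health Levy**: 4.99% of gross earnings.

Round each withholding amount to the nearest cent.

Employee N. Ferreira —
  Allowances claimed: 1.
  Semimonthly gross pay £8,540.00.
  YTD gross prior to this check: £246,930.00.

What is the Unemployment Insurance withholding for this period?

£0.00

Unemployment Insurance: YTD £246,930.00 ≥ cap £224,480.00 → £0.00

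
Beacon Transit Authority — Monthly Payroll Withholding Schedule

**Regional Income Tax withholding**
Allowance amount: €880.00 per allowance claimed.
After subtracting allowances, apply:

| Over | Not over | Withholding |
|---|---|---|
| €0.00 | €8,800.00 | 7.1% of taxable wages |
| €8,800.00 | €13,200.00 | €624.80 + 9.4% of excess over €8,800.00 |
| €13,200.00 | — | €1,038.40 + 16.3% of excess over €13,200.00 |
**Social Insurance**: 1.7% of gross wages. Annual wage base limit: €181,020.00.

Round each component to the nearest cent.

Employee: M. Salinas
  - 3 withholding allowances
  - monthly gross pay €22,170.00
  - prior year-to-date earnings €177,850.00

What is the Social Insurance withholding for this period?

Social Insurance: cap €181,020.00 − YTD €177,850.00 = €3,170.00 subject; 1.7% × €3,170.00 = €53.89

€53.89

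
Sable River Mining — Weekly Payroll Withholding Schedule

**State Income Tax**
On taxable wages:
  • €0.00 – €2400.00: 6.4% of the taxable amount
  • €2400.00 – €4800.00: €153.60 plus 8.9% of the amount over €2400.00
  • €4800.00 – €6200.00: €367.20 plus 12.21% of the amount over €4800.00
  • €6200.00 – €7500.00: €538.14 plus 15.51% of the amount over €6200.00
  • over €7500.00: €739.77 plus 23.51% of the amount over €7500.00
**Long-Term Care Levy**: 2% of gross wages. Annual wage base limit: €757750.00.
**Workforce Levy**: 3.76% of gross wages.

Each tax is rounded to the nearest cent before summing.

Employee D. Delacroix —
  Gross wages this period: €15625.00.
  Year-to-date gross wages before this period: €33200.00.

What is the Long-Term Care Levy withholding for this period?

€312.50

Long-Term Care Levy: 2% × €15625.00 = €312.50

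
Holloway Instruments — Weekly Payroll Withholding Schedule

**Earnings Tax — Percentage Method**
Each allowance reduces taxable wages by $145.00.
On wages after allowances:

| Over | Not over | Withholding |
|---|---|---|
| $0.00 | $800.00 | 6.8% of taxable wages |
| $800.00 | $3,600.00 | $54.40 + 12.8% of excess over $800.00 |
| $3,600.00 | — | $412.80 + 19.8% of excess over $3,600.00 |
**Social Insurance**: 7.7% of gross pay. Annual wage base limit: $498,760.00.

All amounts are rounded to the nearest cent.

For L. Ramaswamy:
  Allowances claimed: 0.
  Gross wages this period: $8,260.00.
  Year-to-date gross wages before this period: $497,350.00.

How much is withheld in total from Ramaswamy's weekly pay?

Earnings Tax: taxable = $8,260.00
  $412.80 + 19.8% × ($8,260.00 − $3,600.00) = $412.80 + 19.8% × $4,660.00 = $1,335.48
Social Insurance: cap $498,760.00 − YTD $497,350.00 = $1,410.00 subject; 7.7% × $1,410.00 = $108.57
Total: $1,335.48 + $108.57 = $1,444.05

$1,444.05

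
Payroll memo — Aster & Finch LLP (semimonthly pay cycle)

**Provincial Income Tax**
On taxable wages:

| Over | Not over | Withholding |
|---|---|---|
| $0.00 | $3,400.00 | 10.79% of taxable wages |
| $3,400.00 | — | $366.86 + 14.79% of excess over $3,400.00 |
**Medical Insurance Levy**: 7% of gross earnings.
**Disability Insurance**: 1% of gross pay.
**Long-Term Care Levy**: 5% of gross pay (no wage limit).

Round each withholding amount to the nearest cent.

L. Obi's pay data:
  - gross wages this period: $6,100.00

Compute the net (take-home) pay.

Provincial Income Tax: taxable = $6,100.00
  $366.86 + 14.79% × ($6,100.00 − $3,400.00) = $366.86 + 14.79% × $2,700.00 = $766.19
Medical Insurance Levy: 7% × $6,100.00 = $427.00
Disability Insurance: 1% × $6,100.00 = $61.00
Long-Term Care Levy: 5% × $6,100.00 = $305.00
Total withheld: $766.19 + $427.00 + $61.00 + $305.00 = $1,559.19
Net pay: $6,100.00 − $1,559.19 = $4,540.81

$4,540.81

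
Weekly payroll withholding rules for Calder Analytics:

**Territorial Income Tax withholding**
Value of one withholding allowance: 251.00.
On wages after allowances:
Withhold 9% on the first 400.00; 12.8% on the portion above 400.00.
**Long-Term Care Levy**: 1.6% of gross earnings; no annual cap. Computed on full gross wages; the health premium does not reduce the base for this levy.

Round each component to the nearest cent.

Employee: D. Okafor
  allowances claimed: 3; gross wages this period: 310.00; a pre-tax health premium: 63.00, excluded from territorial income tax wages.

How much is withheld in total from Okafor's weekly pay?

Territorial Income Tax: taxable = 310.00 − 63.00 − 3×251.00 = -506.00
  Taxable ≤ 0 → 0.00
Long-Term Care Levy: 1.6% × 310.00 = 4.96
Total: 0.00 + 4.96 = 4.96

4.96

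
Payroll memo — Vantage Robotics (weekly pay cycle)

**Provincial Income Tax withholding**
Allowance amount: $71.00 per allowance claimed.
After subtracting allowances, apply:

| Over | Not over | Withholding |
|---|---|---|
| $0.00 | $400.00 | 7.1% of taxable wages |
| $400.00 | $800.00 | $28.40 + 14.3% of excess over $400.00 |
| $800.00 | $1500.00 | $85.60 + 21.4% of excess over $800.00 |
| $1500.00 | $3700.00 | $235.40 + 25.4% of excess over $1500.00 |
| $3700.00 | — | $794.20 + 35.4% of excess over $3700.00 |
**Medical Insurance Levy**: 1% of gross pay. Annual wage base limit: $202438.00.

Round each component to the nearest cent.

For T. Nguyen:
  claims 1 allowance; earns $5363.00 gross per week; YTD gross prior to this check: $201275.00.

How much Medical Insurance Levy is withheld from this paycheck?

$11.63

Medical Insurance Levy: cap $202438.00 − YTD $201275.00 = $1163.00 subject; 1% × $1163.00 = $11.63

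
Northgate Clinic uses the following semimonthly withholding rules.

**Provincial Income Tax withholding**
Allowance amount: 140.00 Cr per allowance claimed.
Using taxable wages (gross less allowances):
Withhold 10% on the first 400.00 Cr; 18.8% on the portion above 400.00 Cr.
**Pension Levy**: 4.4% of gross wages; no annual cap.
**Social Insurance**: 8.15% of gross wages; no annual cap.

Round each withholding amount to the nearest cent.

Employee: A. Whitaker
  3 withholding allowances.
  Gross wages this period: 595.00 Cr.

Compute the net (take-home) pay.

502.83 Cr

Provincial Income Tax: taxable = 595.00 Cr − 3×140.00 Cr = 175.00 Cr
  10% × 175.00 Cr = 17.50 Cr
Pension Levy: 4.4% × 595.00 Cr = 26.18 Cr
Social Insurance: 8.15% × 595.00 Cr = 48.49 Cr
Total withheld: 17.50 Cr + 26.18 Cr + 48.49 Cr = 92.17 Cr
Net pay: 595.00 Cr − 92.17 Cr = 502.83 Cr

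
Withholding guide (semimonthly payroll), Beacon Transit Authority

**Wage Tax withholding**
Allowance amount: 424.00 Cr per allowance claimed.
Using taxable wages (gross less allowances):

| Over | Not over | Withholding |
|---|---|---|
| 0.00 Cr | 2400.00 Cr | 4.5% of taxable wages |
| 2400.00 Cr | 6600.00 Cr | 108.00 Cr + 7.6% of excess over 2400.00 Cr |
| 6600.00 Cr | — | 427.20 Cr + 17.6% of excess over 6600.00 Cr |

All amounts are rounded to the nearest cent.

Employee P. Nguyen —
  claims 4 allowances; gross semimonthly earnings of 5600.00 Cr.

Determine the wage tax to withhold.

Wage Tax: taxable = 5600.00 Cr − 4×424.00 Cr = 3904.00 Cr
  108.00 Cr + 7.6% × (3904.00 Cr − 2400.00 Cr) = 108.00 Cr + 7.6% × 1504.00 Cr = 222.30 Cr

222.30 Cr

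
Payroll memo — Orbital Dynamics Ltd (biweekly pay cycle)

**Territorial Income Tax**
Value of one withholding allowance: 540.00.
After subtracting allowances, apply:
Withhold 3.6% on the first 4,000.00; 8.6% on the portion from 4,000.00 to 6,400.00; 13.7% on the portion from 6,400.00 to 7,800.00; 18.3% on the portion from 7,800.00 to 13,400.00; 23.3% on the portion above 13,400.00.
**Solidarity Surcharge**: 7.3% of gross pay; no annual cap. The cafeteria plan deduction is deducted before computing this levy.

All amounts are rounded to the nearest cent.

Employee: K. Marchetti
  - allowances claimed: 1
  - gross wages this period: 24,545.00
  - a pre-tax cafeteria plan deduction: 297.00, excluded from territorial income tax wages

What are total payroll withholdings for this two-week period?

Territorial Income Tax: taxable = 24,545.00 − 297.00 − 1×540.00 = 23,708.00
  1,567.00 + 23.3% × (23,708.00 − 13,400.00) = 1,567.00 + 23.3% × 10,308.00 = 3,968.76
Solidarity Surcharge: 7.3% × 24,248.00 = 1,770.10
Total: 3,968.76 + 1,770.10 = 5,738.86

5,738.86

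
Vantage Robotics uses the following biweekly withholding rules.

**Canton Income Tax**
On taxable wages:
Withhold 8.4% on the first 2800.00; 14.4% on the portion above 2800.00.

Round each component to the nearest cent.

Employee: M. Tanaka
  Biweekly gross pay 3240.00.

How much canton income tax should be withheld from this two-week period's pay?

Canton Income Tax: taxable = 3240.00
  235.20 + 14.4% × (3240.00 − 2800.00) = 235.20 + 14.4% × 440.00 = 298.56

298.56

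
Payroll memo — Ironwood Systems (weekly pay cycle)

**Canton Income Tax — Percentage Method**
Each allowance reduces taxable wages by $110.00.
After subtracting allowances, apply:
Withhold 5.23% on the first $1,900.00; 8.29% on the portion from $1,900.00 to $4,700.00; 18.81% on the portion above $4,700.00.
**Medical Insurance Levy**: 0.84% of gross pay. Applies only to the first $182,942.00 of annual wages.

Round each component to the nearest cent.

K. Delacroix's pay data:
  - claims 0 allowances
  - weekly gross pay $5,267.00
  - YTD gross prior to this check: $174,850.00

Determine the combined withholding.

$482.38

Canton Income Tax: taxable = $5,267.00
  $331.49 + 18.81% × ($5,267.00 − $4,700.00) = $331.49 + 18.81% × $567.00 = $438.14
Medical Insurance Levy: 0.84% × $5,267.00 = $44.24
Total: $438.14 + $44.24 = $482.38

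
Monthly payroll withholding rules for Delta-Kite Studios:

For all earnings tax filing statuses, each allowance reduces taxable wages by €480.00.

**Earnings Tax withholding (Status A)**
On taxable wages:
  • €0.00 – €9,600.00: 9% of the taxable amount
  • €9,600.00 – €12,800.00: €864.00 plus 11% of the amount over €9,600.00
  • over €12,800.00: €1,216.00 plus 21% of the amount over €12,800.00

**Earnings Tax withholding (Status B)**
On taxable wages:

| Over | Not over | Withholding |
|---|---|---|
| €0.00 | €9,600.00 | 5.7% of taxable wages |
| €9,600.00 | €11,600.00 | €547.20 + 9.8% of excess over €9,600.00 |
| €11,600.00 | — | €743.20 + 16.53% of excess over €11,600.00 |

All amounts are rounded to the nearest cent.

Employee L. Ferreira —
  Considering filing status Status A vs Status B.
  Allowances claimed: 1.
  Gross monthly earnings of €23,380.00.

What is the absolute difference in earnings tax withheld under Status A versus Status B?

Earnings Tax (Status A): taxable = €23,380.00 − 1×€480.00 = €22,900.00
  €1,216.00 + 21% × (€22,900.00 − €12,800.00) = €1,216.00 + 21% × €10,100.00 = €3,337.00
Earnings Tax (Status B): taxable = €23,380.00 − 1×€480.00 = €22,900.00
  €743.20 + 16.53% × (€22,900.00 − €11,600.00) = €743.20 + 16.53% × €11,300.00 = €2,611.09
Difference: |€3,337.00 − €2,611.09| = €725.91 (higher under Status A)

€725.91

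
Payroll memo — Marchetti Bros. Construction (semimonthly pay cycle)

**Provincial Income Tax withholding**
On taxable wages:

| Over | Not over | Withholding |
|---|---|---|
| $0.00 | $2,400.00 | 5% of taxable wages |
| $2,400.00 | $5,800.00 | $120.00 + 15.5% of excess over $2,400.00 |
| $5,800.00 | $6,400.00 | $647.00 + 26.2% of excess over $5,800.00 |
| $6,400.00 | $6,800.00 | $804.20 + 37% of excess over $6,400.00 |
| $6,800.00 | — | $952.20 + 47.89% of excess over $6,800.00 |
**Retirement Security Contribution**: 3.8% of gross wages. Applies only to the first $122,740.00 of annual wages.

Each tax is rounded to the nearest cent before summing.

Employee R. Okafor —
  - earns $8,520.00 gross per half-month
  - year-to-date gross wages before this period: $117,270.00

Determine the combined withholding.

Provincial Income Tax: taxable = $8,520.00
  $952.20 + 47.89% × ($8,520.00 − $6,800.00) = $952.20 + 47.89% × $1,720.00 = $1,775.91
Retirement Security Contribution: cap $122,740.00 − YTD $117,270.00 = $5,470.00 subject; 3.8% × $5,470.00 = $207.86
Total: $1,775.91 + $207.86 = $1,983.77

$1,983.77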